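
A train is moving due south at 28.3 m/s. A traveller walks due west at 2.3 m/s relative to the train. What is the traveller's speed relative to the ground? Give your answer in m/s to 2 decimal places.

28.39 m/s

Taking east as x and north as y: train velocity = (0.000, -28.300) m/s; traveller velocity relative to train = (-2.300, 0.000) m/s.
Velocity relative to ground = (0.000, -28.300) + (-2.300, 0.000) = (-2.300, -28.300) m/s.
Speed = |(-2.300, -28.300)| = 28.393 m/s.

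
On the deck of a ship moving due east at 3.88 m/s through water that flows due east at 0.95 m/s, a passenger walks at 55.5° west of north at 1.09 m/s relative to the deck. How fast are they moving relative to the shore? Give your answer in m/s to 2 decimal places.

3.98 m/s

In east/north components (m/s): passenger relative to ship = (-0.898, 0.617); ship relative to water = (3.880, 0.000); water relative to ground = (0.950, 0.000).
Sum = (3.932, 0.617) m/s.
Speed = |(3.932, 0.617)| = 3.980 m/s.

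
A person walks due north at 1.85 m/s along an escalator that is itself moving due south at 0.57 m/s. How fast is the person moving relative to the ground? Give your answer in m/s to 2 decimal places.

Taking east as x and north as y: escalator velocity = (0.000, -0.570) m/s; person velocity relative to escalator = (0.000, 1.850) m/s.
Velocity relative to ground = (0.000, -0.570) + (0.000, 1.850) = (0.000, 1.280) m/s.
Speed = |(0.000, 1.280)| = 1.280 m/s.

1.28 m/s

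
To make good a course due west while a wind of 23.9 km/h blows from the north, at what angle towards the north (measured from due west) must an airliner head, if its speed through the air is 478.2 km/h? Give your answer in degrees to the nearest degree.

3°

The wind pushes perpendicular to the desired track; the heading must have a component into the wind equal to 23.9 km/h: 478.2 sin θ = 23.9.
sin θ = 0.0500, so θ = 2.865°.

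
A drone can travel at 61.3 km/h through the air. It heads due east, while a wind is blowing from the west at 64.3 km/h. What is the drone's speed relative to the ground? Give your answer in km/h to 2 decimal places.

Taking east as x and north as y: velocity relative to the air = (61.300, 0.000) km/h; the air relative to ground = (64.300, 0.000) km/h.
Velocity relative to ground = (61.300, 0.000) + (64.300, 0.000) = (125.600, 0.000) km/h.
Speed = |(125.600, 0.000)| = 125.600 km/h.

125.60 km/h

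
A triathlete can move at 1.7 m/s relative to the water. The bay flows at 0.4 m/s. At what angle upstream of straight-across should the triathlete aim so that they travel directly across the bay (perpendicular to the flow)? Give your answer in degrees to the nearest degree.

14°

To cancel the current, the upstream component of the triathlete's velocity must equal the flow: 1.7 sin θ = 0.4.
sin θ = 0.4 / 1.7 = 0.2353.
θ = arcsin(0.2353) = 13.609°.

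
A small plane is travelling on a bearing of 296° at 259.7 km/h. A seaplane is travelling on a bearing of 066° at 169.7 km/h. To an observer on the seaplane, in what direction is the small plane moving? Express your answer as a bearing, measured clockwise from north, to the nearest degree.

Taking east as x and north as y: small plane velocity = (-233.417, 113.845) km/h; seaplane velocity = (155.029, 69.023) km/h.
Velocity of small plane relative to seaplane = (-233.417, 113.845) − (155.029, 69.023) = (-388.445, 44.822) km/h.
Bearing = atan2(-388.45, 44.82) = 276.58° clockwise from north.

277°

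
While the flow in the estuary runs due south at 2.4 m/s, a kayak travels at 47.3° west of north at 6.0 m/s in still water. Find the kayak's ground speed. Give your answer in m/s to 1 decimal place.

Taking east as x and north as y: velocity relative to the water = (-4.409, 4.069) m/s; the water relative to ground = (0.000, -2.400) m/s.
Velocity relative to ground = (-4.409, 4.069) + (0.000, -2.400) = (-4.409, 1.669) m/s.
Speed = |(-4.409, 1.669)| = 4.715 m/s.

4.7 m/s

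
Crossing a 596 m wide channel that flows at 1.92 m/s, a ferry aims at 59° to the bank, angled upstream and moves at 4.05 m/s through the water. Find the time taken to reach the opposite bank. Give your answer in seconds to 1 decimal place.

171.7 s

The component of the ferry's velocity perpendicular to the bank is 4.05 × sin 59° = 3.472 m/s.
The current is parallel to the bank, so it does not affect the crossing time.
Time = 596 / 3.472 = 171.682 s.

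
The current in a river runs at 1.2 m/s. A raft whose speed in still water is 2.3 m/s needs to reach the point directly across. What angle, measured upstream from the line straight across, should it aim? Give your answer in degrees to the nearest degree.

To cancel the current, the upstream component of the raft's velocity must equal the flow: 2.3 sin θ = 1.2.
sin θ = 1.2 / 2.3 = 0.5217.
θ = arcsin(0.5217) = 31.449°.

31°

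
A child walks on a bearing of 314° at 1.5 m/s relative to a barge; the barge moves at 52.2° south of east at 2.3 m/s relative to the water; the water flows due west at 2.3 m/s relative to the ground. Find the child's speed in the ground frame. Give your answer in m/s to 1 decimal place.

In east/north components (m/s): child relative to barge = (-1.079, 1.042); barge relative to water = (1.410, -1.817); water relative to ground = (-2.300, 0.000).
Sum = (-1.969, -0.775) m/s.
Speed = |(-1.969, -0.775)| = 2.116 m/s.

2.1 m/s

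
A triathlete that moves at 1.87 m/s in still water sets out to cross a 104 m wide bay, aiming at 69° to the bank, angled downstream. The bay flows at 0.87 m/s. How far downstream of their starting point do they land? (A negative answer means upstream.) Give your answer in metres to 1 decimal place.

91.7 m

Perpendicular speed = 1.746 m/s; crossing time = 104 / 1.746 = 59.572 s.
Net downstream speed = 1.540 m/s.
Drift = 1.540 × 59.572 = 91.749 m (downstream).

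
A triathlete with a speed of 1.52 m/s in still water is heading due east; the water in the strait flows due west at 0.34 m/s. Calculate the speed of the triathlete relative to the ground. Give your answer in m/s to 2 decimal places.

1.18 m/s

Taking east as x and north as y: velocity relative to the water = (1.520, 0.000) m/s; the water relative to ground = (-0.340, 0.000) m/s.
Velocity relative to ground = (1.520, 0.000) + (-0.340, 0.000) = (1.180, 0.000) m/s.
Speed = |(1.180, 0.000)| = 1.180 m/s.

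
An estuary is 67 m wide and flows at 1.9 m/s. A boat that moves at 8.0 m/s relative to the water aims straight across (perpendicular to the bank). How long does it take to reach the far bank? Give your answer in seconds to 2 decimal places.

8.38 s

The component of the boat's velocity perpendicular to the bank is 8.0 m/s.
Only the cross-stream component determines the crossing time; the current contributes nothing perpendicular to the bank.
Time = 67 / 8.000 = 8.375 s.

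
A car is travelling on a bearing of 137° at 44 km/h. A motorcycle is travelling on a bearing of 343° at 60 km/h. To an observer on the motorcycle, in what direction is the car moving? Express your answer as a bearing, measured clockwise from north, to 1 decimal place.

152.0°

Taking east as x and north as y: car velocity = (30.008, -32.180) km/h; motorcycle velocity = (-17.542, 57.378) km/h.
Velocity of car relative to motorcycle = (30.008, -32.180) − (-17.542, 57.378) = (47.550, -89.558) km/h.
Bearing = atan2(47.55, -89.56) = 152.03° clockwise from north.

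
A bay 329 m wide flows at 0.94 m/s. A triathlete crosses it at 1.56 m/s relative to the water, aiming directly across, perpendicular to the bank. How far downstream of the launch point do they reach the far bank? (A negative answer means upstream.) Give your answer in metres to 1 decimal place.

Perpendicular speed = 1.560 m/s; crossing time = 329 / 1.560 = 210.897 s.
Net downstream speed = 0.940 m/s.
Drift = 0.940 × 210.897 = 198.244 m (downstream).

198.2 m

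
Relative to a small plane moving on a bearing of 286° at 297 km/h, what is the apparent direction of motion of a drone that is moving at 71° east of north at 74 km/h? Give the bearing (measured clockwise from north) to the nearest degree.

099°

Taking east as x and north as y: drone velocity = (69.968, 24.092) km/h; small plane velocity = (-285.495, 81.864) km/h.
Velocity of drone relative to small plane = (69.968, 24.092) − (-285.495, 81.864) = (355.463, -57.772) km/h.
Bearing = atan2(355.46, -57.77) = 99.23° clockwise from north.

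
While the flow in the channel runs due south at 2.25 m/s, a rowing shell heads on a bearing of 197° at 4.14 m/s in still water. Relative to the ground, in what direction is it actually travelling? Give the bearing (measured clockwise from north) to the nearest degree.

191°

Taking east as x and north as y: velocity relative to the water = (-1.210, -3.959) m/s; the water relative to ground = (0.000, -2.250) m/s.
Velocity relative to ground = (-1.210, -3.959) + (0.000, -2.250) = (-1.210, -6.209) m/s.
Bearing = atan2(-1.21, -6.21) = 191.03° clockwise from north.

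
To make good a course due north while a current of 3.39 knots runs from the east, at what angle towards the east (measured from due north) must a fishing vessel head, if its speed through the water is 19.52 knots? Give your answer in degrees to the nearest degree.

10°

The current pushes perpendicular to the desired track; the heading must have a component into the current equal to 3.39 knots: 19.52 sin θ = 3.39.
sin θ = 0.1737, so θ = 10.001°.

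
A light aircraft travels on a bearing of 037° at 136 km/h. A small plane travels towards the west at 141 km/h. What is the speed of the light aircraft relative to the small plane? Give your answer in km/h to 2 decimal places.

247.91 km/h

Taking east as x and north as y: light aircraft velocity = (81.847, 108.614) km/h; small plane velocity = (-141.000, 0.000) km/h.
Velocity of light aircraft relative to small plane = (81.847, 108.614) − (-141.000, 0.000) = (222.847, 108.614) km/h.
Magnitude = |(222.847, 108.614)| = 247.907 km/h.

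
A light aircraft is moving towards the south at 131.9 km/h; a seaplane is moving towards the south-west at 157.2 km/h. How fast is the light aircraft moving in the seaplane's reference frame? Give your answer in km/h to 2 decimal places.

Taking east as x and north as y: light aircraft velocity = (0.000, -131.900) km/h; seaplane velocity = (-111.157, -111.157) km/h.
Velocity of light aircraft relative to seaplane = (0.000, -131.900) − (-111.157, -111.157) = (111.157, -20.743) km/h.
Magnitude = |(111.157, -20.743)| = 113.076 km/h.

113.08 km/h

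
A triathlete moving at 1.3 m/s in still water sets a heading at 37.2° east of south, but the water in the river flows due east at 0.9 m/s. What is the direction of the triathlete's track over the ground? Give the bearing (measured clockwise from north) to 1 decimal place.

121.6°

Taking east as x and north as y: velocity relative to the water = (0.786, -1.035) m/s; the water relative to ground = (0.900, 0.000) m/s.
Velocity relative to ground = (0.786, -1.035) + (0.900, 0.000) = (1.686, -1.035) m/s.
Bearing = atan2(1.69, -1.04) = 121.56° clockwise from north.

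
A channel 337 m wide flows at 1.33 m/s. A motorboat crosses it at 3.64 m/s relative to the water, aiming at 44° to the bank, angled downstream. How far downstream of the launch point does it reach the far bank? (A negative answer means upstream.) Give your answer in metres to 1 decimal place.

Perpendicular speed = 2.529 m/s; crossing time = 337 / 2.529 = 133.278 s.
Net downstream speed = 3.948 m/s.
Drift = 3.948 × 133.278 = 526.233 m (downstream).

526.2 m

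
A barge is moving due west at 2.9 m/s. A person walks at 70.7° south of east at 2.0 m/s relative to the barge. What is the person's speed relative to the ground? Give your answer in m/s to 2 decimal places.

Taking east as x and north as y: barge velocity = (-2.900, 0.000) m/s; person velocity relative to barge = (0.661, -1.888) m/s.
Velocity relative to ground = (-2.900, 0.000) + (0.661, -1.888) = (-2.239, -1.888) m/s.
Speed = |(-2.239, -1.888)| = 2.928 m/s.

2.93 m/s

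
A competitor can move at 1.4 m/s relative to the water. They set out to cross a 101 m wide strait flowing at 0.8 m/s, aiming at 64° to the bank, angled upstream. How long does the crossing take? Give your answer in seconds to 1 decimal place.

The component of the competitor's velocity perpendicular to the bank is 1.4 × sin 64° = 1.258 m/s.
The flow acts along the bank and has no component across it.
Time = 101 / 1.258 = 80.266 s.

80.3 s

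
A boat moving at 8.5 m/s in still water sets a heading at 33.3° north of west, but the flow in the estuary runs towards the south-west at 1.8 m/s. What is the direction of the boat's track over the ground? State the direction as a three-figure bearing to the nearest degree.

Taking east as x and north as y: velocity relative to the water = (-7.104, 4.667) m/s; the water relative to ground = (-1.273, -1.273) m/s.
Velocity relative to ground = (-7.104, 4.667) + (-1.273, -1.273) = (-8.377, 3.394) m/s.
Bearing = atan2(-8.38, 3.39) = 292.05° clockwise from north.

292°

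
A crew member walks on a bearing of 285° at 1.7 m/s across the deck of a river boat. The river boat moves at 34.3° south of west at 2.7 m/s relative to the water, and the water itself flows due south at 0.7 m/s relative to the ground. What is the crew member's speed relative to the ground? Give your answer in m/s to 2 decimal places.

4.26 m/s

In east/north components (m/s): crew member relative to river boat = (-1.642, 0.440); river boat relative to water = (-2.230, -1.522); water relative to ground = (0.000, -0.700).
Sum = (-3.873, -1.782) m/s.
Speed = |(-3.873, -1.782)| = 4.263 m/s.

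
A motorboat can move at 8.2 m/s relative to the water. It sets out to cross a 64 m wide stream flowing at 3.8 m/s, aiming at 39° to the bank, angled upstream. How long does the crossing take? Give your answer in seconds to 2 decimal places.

The component of the motorboat's velocity perpendicular to the bank is 8.2 × sin 39° = 5.160 m/s.
The flow acts along the bank and has no component across it.
Time = 64 / 5.160 = 12.402 s.

12.40 s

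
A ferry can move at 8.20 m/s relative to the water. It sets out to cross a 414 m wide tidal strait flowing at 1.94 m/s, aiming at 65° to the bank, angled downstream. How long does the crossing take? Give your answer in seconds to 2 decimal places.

55.71 s

The component of the ferry's velocity perpendicular to the bank is 8.20 × sin 65° = 7.432 m/s.
The current is parallel to the bank, so it does not affect the crossing time.
Time = 414 / 7.432 = 55.707 s.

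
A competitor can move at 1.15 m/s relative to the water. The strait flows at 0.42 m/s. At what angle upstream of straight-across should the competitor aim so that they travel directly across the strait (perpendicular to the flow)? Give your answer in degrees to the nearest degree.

21°

To cancel the current, the upstream component of the competitor's velocity must equal the flow: 1.15 sin θ = 0.42.
sin θ = 0.42 / 1.15 = 0.3652.
θ = arcsin(0.3652) = 21.421°.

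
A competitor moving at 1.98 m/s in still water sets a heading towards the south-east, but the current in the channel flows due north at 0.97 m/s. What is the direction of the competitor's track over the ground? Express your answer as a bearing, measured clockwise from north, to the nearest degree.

107°

Taking east as x and north as y: velocity relative to the water = (1.400, -1.400) m/s; the water relative to ground = (0.000, 0.970) m/s.
Velocity relative to ground = (1.400, -1.400) + (0.000, 0.970) = (1.400, -0.430) m/s.
Bearing = atan2(1.40, -0.43) = 107.08° clockwise from north.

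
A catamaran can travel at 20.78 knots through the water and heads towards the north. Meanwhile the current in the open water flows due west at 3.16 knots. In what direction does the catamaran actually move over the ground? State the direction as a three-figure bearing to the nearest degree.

351°

Taking east as x and north as y: velocity relative to the water = (0.000, 20.780) knots; the water relative to ground = (-3.160, 0.000) knots.
Velocity relative to ground = (0.000, 20.780) + (-3.160, 0.000) = (-3.160, 20.780) knots.
Bearing = atan2(-3.16, 20.78) = 351.35° clockwise from north.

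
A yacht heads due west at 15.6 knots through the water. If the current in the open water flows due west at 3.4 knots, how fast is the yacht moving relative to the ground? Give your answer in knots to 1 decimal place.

19.0 knots

Taking east as x and north as y: velocity relative to the water = (-15.600, 0.000) knots; the water relative to ground = (-3.400, 0.000) knots.
Velocity relative to ground = (-15.600, 0.000) + (-3.400, 0.000) = (-19.000, 0.000) knots.
Speed = |(-19.000, 0.000)| = 19.000 knots.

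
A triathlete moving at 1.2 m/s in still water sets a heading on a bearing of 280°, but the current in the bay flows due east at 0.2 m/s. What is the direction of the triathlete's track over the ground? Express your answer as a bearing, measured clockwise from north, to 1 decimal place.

282.0°

Taking east as x and north as y: velocity relative to the water = (-1.182, 0.208) m/s; the water relative to ground = (0.200, 0.000) m/s.
Velocity relative to ground = (-1.182, 0.208) + (0.200, 0.000) = (-0.982, 0.208) m/s.
Bearing = atan2(-0.98, 0.21) = 281.98° clockwise from north.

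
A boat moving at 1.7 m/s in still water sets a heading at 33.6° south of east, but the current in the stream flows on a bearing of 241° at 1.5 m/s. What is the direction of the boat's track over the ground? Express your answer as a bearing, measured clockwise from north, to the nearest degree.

176°

Taking east as x and north as y: velocity relative to the water = (1.416, -0.941) m/s; the water relative to ground = (-1.312, -0.727) m/s.
Velocity relative to ground = (1.416, -0.941) + (-1.312, -0.727) = (0.104, -1.668) m/s.
Bearing = atan2(0.10, -1.67) = 176.43° clockwise from north.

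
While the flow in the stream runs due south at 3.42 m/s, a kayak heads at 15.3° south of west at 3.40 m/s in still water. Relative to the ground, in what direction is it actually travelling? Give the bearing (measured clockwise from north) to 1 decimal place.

217.2°

Taking east as x and north as y: velocity relative to the water = (-3.279, -0.897) m/s; the water relative to ground = (0.000, -3.420) m/s.
Velocity relative to ground = (-3.279, -0.897) + (0.000, -3.420) = (-3.279, -4.317) m/s.
Bearing = atan2(-3.28, -4.32) = 217.22° clockwise from north.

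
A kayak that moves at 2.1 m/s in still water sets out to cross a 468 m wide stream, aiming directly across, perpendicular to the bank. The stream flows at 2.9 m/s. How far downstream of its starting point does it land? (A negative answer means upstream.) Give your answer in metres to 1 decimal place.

Perpendicular speed = 2.100 m/s; crossing time = 468 / 2.100 = 222.857 s.
Net downstream speed = 2.900 m/s.
Drift = 2.900 × 222.857 = 646.286 m (downstream).

646.3 m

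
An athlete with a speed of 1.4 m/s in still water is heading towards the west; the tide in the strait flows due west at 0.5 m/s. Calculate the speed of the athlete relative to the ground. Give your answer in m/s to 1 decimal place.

Taking east as x and north as y: velocity relative to the water = (-1.400, 0.000) m/s; the water relative to ground = (-0.500, 0.000) m/s.
Velocity relative to ground = (-1.400, 0.000) + (-0.500, 0.000) = (-1.900, 0.000) m/s.
Speed = |(-1.900, 0.000)| = 1.900 m/s.

1.9 m/s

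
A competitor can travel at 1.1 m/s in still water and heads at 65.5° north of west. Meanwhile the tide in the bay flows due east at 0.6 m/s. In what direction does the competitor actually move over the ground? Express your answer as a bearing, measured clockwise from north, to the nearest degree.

Taking east as x and north as y: velocity relative to the water = (-0.456, 1.001) m/s; the water relative to ground = (0.600, 0.000) m/s.
Velocity relative to ground = (-0.456, 1.001) + (0.600, 0.000) = (0.144, 1.001) m/s.
Bearing = atan2(0.14, 1.00) = 8.18° clockwise from north.

008°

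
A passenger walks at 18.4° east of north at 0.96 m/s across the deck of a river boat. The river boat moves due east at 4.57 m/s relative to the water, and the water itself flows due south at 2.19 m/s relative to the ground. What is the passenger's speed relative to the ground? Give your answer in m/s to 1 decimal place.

5.0 m/s

In east/north components (m/s): passenger relative to river boat = (0.303, 0.911); river boat relative to water = (4.570, 0.000); water relative to ground = (0.000, -2.190).
Sum = (4.873, -1.279) m/s.
Speed = |(4.873, -1.279)| = 5.038 m/s.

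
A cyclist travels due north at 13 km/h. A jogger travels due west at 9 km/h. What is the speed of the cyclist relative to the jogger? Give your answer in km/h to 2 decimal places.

15.81 km/h

Taking east as x and north as y: cyclist velocity = (0.000, 13.000) km/h; jogger velocity = (-9.000, 0.000) km/h.
Velocity of cyclist relative to jogger = (0.000, 13.000) − (-9.000, 0.000) = (9.000, 13.000) km/h.
Magnitude = |(9.000, 13.000)| = 15.811 km/h.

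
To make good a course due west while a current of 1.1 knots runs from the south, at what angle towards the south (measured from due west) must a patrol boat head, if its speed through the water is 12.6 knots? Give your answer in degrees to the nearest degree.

The current pushes perpendicular to the desired track; the heading must have a component into the current equal to 1.1 knots: 12.6 sin θ = 1.1.
sin θ = 0.0873, so θ = 5.008°.

5°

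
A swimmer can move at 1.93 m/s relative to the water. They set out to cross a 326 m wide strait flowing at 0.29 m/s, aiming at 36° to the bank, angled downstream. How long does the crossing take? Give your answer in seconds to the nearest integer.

The component of the swimmer's velocity perpendicular to the bank is 1.93 × sin 36° = 1.134 m/s.
The flow acts along the bank and has no component across it.
Time = 326 / 1.134 = 287.370 s.

287 s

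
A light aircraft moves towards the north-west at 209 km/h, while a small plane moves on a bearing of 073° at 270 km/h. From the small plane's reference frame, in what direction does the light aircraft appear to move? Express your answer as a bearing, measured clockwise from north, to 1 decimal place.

279.6°

Taking east as x and north as y: light aircraft velocity = (-147.785, 147.785) km/h; small plane velocity = (258.202, 78.940) km/h.
Velocity of light aircraft relative to small plane = (-147.785, 147.785) − (258.202, 78.940) = (-405.988, 68.845) km/h.
Bearing = atan2(-405.99, 68.84) = 279.62° clockwise from north.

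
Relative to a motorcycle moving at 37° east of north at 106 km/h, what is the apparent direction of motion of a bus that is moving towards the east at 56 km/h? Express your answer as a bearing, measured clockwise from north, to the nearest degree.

185°

Taking east as x and north as y: bus velocity = (56.000, 0.000) km/h; motorcycle velocity = (63.792, 84.655) km/h.
Velocity of bus relative to motorcycle = (56.000, 0.000) − (63.792, 84.655) = (-7.792, -84.655) km/h.
Bearing = atan2(-7.79, -84.66) = 185.26° clockwise from north.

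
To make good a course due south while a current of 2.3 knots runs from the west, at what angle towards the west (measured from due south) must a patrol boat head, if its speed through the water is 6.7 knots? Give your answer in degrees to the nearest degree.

The current pushes perpendicular to the desired track; the heading must have a component into the current equal to 2.3 knots: 6.7 sin θ = 2.3.
sin θ = 0.3433, so θ = 20.077°.

20°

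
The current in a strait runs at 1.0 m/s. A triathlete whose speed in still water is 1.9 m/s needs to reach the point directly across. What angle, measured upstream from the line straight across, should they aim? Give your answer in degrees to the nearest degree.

32°

To cancel the current, the upstream component of the triathlete's velocity must equal the flow: 1.9 sin θ = 1.0.
sin θ = 1.0 / 1.9 = 0.5263.
θ = arcsin(0.5263) = 31.757°.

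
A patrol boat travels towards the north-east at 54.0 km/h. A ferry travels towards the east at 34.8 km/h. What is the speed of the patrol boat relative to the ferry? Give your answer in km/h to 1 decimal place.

38.3 km/h

Taking east as x and north as y: patrol boat velocity = (38.184, 38.184) km/h; ferry velocity = (34.800, 0.000) km/h.
Velocity of patrol boat relative to ferry = (38.184, 38.184) − (34.800, 0.000) = (3.384, 38.184) km/h.
Magnitude = |(3.384, 38.184)| = 38.333 km/h.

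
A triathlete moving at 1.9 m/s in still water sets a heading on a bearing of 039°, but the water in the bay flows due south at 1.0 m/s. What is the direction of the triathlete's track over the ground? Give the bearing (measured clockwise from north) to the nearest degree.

068°

Taking east as x and north as y: velocity relative to the water = (1.196, 1.477) m/s; the water relative to ground = (0.000, -1.000) m/s.
Velocity relative to ground = (1.196, 1.477) + (0.000, -1.000) = (1.196, 0.477) m/s.
Bearing = atan2(1.20, 0.48) = 68.27° clockwise from north.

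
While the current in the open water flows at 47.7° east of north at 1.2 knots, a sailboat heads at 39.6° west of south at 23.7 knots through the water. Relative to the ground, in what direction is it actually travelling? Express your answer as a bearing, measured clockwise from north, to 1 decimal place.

219.2°

Taking east as x and north as y: velocity relative to the water = (-15.107, -18.261) knots; the water relative to ground = (0.888, 0.808) knots.
Velocity relative to ground = (-15.107, -18.261) + (0.888, 0.808) = (-14.219, -17.454) knots.
Bearing = atan2(-14.22, -17.45) = 219.17° clockwise from north.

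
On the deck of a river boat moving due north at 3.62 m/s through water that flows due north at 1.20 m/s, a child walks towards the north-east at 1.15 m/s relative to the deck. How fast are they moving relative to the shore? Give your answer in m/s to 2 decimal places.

5.69 m/s

In east/north components (m/s): child relative to river boat = (0.813, 0.813); river boat relative to water = (0.000, 3.620); water relative to ground = (0.000, 1.200).
Sum = (0.813, 5.633) m/s.
Speed = |(0.813, 5.633)| = 5.692 m/s.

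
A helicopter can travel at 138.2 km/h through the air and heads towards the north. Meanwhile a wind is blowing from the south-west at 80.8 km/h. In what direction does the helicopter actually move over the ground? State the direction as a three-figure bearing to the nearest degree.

Taking east as x and north as y: velocity relative to the air = (0.000, 138.200) km/h; the air relative to ground = (57.134, 57.134) km/h.
Velocity relative to ground = (0.000, 138.200) + (57.134, 57.134) = (57.134, 195.334) km/h.
Bearing = atan2(57.13, 195.33) = 16.30° clockwise from north.

016°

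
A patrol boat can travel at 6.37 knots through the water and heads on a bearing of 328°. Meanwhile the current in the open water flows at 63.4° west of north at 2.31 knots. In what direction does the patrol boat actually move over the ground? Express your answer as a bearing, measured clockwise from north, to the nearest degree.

Taking east as x and north as y: velocity relative to the water = (-3.376, 5.402) knots; the water relative to ground = (-2.065, 1.034) knots.
Velocity relative to ground = (-3.376, 5.402) + (-2.065, 1.034) = (-5.441, 6.436) knots.
Bearing = atan2(-5.44, 6.44) = 319.79° clockwise from north.

320°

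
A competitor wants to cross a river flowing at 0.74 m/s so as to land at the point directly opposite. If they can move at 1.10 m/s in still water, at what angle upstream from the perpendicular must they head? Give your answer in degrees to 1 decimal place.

To cancel the current, the upstream component of the competitor's velocity must equal the flow: 1.10 sin θ = 0.74.
sin θ = 0.74 / 1.10 = 0.6727.
θ = arcsin(0.6727) = 42.278°.

42.3°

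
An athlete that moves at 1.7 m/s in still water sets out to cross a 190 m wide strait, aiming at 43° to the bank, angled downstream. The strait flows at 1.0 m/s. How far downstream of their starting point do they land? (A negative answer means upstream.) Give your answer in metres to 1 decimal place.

Perpendicular speed = 1.159 m/s; crossing time = 190 / 1.159 = 163.878 s.
Net downstream speed = 2.243 m/s.
Drift = 2.243 × 163.878 = 367.628 m (downstream).

367.6 m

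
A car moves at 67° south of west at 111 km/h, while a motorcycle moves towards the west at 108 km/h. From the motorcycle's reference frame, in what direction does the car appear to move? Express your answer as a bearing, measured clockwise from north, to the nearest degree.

Taking east as x and north as y: car velocity = (-43.371, -102.176) km/h; motorcycle velocity = (-108.000, 0.000) km/h.
Velocity of car relative to motorcycle = (-43.371, -102.176) − (-108.000, 0.000) = (64.629, -102.176) km/h.
Bearing = atan2(64.63, -102.18) = 147.69° clockwise from north.

148°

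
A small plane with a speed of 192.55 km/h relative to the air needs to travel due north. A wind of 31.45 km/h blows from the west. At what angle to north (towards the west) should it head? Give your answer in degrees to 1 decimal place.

The wind pushes perpendicular to the desired track; the heading must have a component into the wind equal to 31.45 km/h: 192.55 sin θ = 31.45.
sin θ = 0.1633, so θ = 9.400°.

9.4°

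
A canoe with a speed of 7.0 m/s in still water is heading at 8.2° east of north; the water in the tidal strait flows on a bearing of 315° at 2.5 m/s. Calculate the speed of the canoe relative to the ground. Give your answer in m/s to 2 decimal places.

8.73 m/s

Taking east as x and north as y: velocity relative to the water = (0.998, 6.928) m/s; the water relative to ground = (-1.768, 1.768) m/s.
Velocity relative to ground = (0.998, 6.928) + (-1.768, 1.768) = (-0.769, 8.696) m/s.
Speed = |(-0.769, 8.696)| = 8.730 m/s.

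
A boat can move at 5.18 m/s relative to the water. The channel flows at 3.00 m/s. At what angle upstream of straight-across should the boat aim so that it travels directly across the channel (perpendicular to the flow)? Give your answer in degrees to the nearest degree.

35°

To cancel the current, the upstream component of the boat's velocity must equal the flow: 5.18 sin θ = 3.00.
sin θ = 3.00 / 5.18 = 0.5792.
θ = arcsin(0.5792) = 35.391°.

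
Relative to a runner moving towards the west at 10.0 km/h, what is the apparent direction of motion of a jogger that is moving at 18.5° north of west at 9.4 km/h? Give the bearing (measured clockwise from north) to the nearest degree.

020°

Taking east as x and north as y: jogger velocity = (-8.914, 2.983) km/h; runner velocity = (-10.000, 0.000) km/h.
Velocity of jogger relative to runner = (-8.914, 2.983) − (-10.000, 0.000) = (1.086, 2.983) km/h.
Bearing = atan2(1.09, 2.98) = 20.00° clockwise from north.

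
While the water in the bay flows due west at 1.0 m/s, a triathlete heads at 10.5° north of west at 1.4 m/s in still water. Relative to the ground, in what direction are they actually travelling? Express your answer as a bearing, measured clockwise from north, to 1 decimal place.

Taking east as x and north as y: velocity relative to the water = (-1.377, 0.255) m/s; the water relative to ground = (-1.000, 0.000) m/s.
Velocity relative to ground = (-1.377, 0.255) + (-1.000, 0.000) = (-2.377, 0.255) m/s.
Bearing = atan2(-2.38, 0.26) = 276.13° clockwise from north.

276.1°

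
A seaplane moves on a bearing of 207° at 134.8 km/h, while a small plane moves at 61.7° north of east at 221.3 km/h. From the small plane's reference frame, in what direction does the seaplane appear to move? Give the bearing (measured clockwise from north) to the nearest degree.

208°

Taking east as x and north as y: seaplane velocity = (-61.198, -120.108) km/h; small plane velocity = (104.916, 194.850) km/h.
Velocity of seaplane relative to small plane = (-61.198, -120.108) − (104.916, 194.850) = (-166.114, -314.957) km/h.
Bearing = atan2(-166.11, -314.96) = 207.81° clockwise from north.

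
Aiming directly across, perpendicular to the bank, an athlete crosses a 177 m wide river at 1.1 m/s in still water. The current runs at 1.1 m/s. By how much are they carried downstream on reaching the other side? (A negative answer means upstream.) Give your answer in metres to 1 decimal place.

177.0 m

Perpendicular speed = 1.100 m/s; crossing time = 177 / 1.100 = 160.909 s.
Net downstream speed = 1.100 m/s.
Drift = 1.100 × 160.909 = 177.000 m (downstream).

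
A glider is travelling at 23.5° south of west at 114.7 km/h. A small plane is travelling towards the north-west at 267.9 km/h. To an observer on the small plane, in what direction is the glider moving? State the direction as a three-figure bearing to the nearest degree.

Taking east as x and north as y: glider velocity = (-105.187, -45.737) km/h; small plane velocity = (-189.434, 189.434) km/h.
Velocity of glider relative to small plane = (-105.187, -45.737) − (-189.434, 189.434) = (84.247, -235.170) km/h.
Bearing = atan2(84.25, -235.17) = 160.29° clockwise from north.

160°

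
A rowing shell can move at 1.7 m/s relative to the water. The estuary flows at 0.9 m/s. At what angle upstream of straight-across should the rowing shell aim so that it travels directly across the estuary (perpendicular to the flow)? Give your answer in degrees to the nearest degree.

32°

To cancel the current, the upstream component of the rowing shell's velocity must equal the flow: 1.7 sin θ = 0.9.
sin θ = 0.9 / 1.7 = 0.5294.
θ = arcsin(0.5294) = 31.966°.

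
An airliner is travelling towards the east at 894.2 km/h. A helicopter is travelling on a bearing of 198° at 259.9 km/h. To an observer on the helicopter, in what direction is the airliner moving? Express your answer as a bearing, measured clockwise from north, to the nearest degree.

076°

Taking east as x and north as y: airliner velocity = (894.200, 0.000) km/h; helicopter velocity = (-80.314, -247.180) km/h.
Velocity of airliner relative to helicopter = (894.200, 0.000) − (-80.314, -247.180) = (974.514, 247.180) km/h.
Bearing = atan2(974.51, 247.18) = 75.77° clockwise from north.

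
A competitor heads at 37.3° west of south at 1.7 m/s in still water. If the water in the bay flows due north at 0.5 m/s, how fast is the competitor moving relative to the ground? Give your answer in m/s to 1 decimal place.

Taking east as x and north as y: velocity relative to the water = (-1.030, -1.352) m/s; the water relative to ground = (0.000, 0.500) m/s.
Velocity relative to ground = (-1.030, -1.352) + (0.000, 0.500) = (-1.030, -0.852) m/s.
Speed = |(-1.030, -0.852)| = 1.337 m/s.

1.3 m/s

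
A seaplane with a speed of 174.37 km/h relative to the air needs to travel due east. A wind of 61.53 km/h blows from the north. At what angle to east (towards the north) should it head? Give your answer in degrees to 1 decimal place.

The wind pushes perpendicular to the desired track; the heading must have a component into the wind equal to 61.53 km/h: 174.37 sin θ = 61.53.
sin θ = 0.3529, so θ = 20.663°.

20.7°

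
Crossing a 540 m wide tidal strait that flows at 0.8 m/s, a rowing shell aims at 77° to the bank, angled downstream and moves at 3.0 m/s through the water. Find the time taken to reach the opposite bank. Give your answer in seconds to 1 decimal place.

184.7 s

The component of the rowing shell's velocity perpendicular to the bank is 3.0 × sin 77° = 2.923 m/s.
The flow acts along the bank and has no component across it.
Time = 540 / 2.923 = 184.735 s.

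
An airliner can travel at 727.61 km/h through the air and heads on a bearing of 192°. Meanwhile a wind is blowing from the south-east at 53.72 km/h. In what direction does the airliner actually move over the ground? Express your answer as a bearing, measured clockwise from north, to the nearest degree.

Taking east as x and north as y: velocity relative to the air = (-151.279, -711.710) km/h; the air relative to ground = (-37.986, 37.986) km/h.
Velocity relative to ground = (-151.279, -711.710) + (-37.986, 37.986) = (-189.264, -673.724) km/h.
Bearing = atan2(-189.26, -673.72) = 195.69° clockwise from north.

196°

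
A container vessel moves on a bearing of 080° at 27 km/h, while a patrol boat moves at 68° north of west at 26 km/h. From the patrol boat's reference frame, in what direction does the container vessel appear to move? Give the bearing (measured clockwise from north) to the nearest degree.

118°

Taking east as x and north as y: container vessel velocity = (26.590, 4.689) km/h; patrol boat velocity = (-9.740, 24.107) km/h.
Velocity of container vessel relative to patrol boat = (26.590, 4.689) − (-9.740, 24.107) = (36.330, -19.418) km/h.
Bearing = atan2(36.33, -19.42) = 118.12° clockwise from north.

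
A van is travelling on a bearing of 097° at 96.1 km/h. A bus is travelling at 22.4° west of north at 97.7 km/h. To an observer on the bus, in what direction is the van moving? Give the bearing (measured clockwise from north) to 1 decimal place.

Taking east as x and north as y: van velocity = (95.384, -11.712) km/h; bus velocity = (-37.231, 90.328) km/h.
Velocity of van relative to bus = (95.384, -11.712) − (-37.231, 90.328) = (132.614, -102.040) km/h.
Bearing = atan2(132.61, -102.04) = 127.58° clockwise from north.

127.6°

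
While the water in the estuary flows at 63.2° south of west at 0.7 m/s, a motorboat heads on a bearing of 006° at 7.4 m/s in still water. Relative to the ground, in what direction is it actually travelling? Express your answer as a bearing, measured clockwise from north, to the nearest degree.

Taking east as x and north as y: velocity relative to the water = (0.774, 7.359) m/s; the water relative to ground = (-0.316, -0.625) m/s.
Velocity relative to ground = (0.774, 7.359) + (-0.316, -0.625) = (0.458, 6.735) m/s.
Bearing = atan2(0.46, 6.73) = 3.89° clockwise from north.

004°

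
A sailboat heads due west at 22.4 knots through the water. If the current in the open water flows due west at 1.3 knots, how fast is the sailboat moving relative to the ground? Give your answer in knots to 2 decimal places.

23.70 knots

Taking east as x and north as y: velocity relative to the water = (-22.400, 0.000) knots; the water relative to ground = (-1.300, 0.000) knots.
Velocity relative to ground = (-22.400, 0.000) + (-1.300, 0.000) = (-23.700, 0.000) knots.
Speed = |(-23.700, 0.000)| = 23.700 knots.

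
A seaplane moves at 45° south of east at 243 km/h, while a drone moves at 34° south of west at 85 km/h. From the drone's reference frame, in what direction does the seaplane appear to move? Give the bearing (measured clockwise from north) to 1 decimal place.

Taking east as x and north as y: seaplane velocity = (171.827, -171.827) km/h; drone velocity = (-70.468, -47.531) km/h.
Velocity of seaplane relative to drone = (171.827, -171.827) − (-70.468, -47.531) = (242.295, -124.296) km/h.
Bearing = atan2(242.30, -124.30) = 117.16° clockwise from north.

117.2°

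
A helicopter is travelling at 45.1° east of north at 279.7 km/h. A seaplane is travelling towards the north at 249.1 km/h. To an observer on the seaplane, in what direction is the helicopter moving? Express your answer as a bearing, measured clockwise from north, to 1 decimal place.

104.6°

Taking east as x and north as y: helicopter velocity = (198.123, 197.432) km/h; seaplane velocity = (0.000, 249.100) km/h.
Velocity of helicopter relative to seaplane = (198.123, 197.432) − (0.000, 249.100) = (198.123, -51.668) km/h.
Bearing = atan2(198.12, -51.67) = 104.62° clockwise from north.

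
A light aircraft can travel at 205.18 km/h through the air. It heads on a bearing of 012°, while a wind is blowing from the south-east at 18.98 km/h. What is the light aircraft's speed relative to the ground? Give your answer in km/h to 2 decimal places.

216.10 km/h

Taking east as x and north as y: velocity relative to the air = (42.659, 200.696) km/h; the air relative to ground = (-13.421, 13.421) km/h.
Velocity relative to ground = (42.659, 200.696) + (-13.421, 13.421) = (29.238, 214.117) km/h.
Speed = |(29.238, 214.117)| = 216.104 km/h.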